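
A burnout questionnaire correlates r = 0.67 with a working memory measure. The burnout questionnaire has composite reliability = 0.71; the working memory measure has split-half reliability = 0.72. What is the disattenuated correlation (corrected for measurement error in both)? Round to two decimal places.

0.94

r_true = r_obs / √(r_xx · r_yy) = 0.67 / √(0.71 × 0.72) = 0.67 / √0.5112 = 0.67 / 0.7150 ≈ 0.94.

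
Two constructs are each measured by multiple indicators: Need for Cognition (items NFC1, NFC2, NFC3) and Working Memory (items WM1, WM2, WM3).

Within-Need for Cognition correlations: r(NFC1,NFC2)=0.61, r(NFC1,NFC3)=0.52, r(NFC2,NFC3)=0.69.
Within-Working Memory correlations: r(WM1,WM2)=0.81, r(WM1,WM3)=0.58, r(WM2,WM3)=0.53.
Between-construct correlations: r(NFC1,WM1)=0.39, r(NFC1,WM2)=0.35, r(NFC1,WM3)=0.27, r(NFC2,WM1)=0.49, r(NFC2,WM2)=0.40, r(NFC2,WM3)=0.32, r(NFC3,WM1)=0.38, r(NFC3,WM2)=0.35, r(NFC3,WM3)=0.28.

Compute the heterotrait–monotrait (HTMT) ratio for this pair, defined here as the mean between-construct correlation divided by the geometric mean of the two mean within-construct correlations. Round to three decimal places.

0.576

Between-construct mean = 3.23/9 = 0.3589.
Mean within-NFC = 1.82/3 = 0.6067; mean within-WM = 1.92/3 = 0.6400.
Geometric mean = √(0.6067 × 0.6400) = 0.6231.
HTMT = 0.3589 / 0.6231 = 0.576.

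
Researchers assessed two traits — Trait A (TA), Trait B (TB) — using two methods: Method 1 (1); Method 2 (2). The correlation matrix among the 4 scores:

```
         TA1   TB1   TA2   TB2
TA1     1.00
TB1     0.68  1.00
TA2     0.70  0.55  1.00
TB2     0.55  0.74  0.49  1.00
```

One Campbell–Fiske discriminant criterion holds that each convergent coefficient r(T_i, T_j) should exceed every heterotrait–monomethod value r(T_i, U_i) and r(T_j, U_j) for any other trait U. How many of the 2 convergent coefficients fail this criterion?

Each convergent coefficient versus the relevant comparison correlations:
TA (methods 1·2): 0.70 vs {0.68, 0.49} → pass.
TB (methods 1·2): 0.74 vs {0.68, 0.49} → pass.
0 of 2 fail.

0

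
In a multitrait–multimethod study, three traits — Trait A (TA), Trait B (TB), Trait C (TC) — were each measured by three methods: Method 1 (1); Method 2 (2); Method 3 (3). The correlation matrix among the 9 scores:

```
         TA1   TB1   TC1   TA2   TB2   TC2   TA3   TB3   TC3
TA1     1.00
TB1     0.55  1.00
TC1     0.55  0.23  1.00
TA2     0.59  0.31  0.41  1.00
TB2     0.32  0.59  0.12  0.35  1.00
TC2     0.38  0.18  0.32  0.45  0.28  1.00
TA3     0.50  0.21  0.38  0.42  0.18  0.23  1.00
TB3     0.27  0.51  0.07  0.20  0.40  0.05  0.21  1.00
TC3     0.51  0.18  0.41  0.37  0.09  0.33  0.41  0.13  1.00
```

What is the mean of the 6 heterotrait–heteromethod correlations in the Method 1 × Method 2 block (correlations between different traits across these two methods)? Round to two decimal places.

0.29

HTHM values (method 1 × method 2): 0.32, 0.38, 0.31, 0.18, 0.41, 0.12; mean = 1.72/6 = 0.29.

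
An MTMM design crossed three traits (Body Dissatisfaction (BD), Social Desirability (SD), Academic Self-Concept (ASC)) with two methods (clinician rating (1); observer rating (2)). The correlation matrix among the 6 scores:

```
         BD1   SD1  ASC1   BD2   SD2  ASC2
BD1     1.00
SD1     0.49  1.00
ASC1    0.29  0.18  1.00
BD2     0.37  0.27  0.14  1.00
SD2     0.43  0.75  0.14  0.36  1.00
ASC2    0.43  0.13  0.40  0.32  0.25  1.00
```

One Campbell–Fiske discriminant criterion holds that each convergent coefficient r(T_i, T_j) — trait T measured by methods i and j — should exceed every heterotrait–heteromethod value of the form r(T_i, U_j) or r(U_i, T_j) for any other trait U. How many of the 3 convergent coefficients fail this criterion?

2

Each convergent coefficient versus the relevant comparison correlations:
BD (methods 1·2): 0.37 vs {0.43, 0.27, 0.43, 0.14} → fail.
SD (methods 1·2): 0.75 vs {0.27, 0.43, 0.13, 0.14} → pass.
ASC (methods 1·2): 0.40 vs {0.14, 0.43, 0.14, 0.13} → fail.
2 of 3 fail.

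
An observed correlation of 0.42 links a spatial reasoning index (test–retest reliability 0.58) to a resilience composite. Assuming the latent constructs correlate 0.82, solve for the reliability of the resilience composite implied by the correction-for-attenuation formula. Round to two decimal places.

r_true = r_obs / √(r_xx · r_yy) ⇒ 0.82 = 0.42 / √(0.58 · r_yy).
√(0.58 · r_yy) = 0.42 / 0.82 = 0.5122; 0.58 · r_yy = 0.2623; r_yy = 0.2623 / 0.58 ≈ 0.45.

0.45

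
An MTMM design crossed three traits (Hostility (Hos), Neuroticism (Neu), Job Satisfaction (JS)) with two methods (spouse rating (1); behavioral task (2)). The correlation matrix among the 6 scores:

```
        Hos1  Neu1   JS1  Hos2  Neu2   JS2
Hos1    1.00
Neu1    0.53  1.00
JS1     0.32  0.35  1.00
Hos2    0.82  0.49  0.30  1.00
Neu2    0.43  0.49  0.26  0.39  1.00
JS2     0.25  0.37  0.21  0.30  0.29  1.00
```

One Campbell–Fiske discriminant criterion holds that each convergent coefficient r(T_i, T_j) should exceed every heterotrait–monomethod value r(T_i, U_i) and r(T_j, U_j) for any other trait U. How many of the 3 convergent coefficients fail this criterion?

Convergent coefficients and their comparison sets:
Hos (methods 1·2): 0.82 vs {0.53, 0.39, 0.32, 0.30} → pass.
Neu (methods 1·2): 0.49 vs {0.53, 0.39, 0.35, 0.29} → fail.
JS (methods 1·2): 0.21 vs {0.32, 0.30, 0.35, 0.29} → fail.
2 of 3 fail.

2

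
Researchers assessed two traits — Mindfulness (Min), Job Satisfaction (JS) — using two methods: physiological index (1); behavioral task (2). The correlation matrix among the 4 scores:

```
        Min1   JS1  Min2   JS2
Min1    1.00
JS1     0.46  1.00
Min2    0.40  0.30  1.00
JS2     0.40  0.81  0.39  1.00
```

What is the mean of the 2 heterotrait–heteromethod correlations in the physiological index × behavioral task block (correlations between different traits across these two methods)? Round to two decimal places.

HTHM values (method 1 × method 2): 0.40, 0.30; mean = 0.70/2 = 0.35.

0.35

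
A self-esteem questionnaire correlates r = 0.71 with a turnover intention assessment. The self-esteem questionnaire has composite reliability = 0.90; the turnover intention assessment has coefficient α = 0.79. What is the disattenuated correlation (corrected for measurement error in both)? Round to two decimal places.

r_true = r_obs / √(r_xx · r_yy) = 0.71 / √(0.90 × 0.79) = 0.71 / √0.7110 = 0.71 / 0.8432 ≈ 0.84.

0.84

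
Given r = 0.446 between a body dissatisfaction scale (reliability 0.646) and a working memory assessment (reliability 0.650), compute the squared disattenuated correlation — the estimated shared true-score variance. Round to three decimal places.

Disattenuated r = 0.446 / √(0.646 × 0.650) = 0.446 / 0.6480 = 0.6883.
Shared true-score variance = 0.6883² = 0.4738 ≈ 0.474.

0.474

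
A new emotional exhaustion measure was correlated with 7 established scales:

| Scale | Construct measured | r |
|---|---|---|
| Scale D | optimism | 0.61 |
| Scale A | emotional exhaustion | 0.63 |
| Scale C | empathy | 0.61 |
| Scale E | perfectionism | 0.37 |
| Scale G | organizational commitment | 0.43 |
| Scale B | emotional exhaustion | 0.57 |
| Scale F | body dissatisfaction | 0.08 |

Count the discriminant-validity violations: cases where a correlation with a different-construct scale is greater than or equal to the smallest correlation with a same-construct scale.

2

Convergent (same construct = emotional exhaustion): Scale A, Scale B.
Smallest convergent = 0.57. Discriminant values: 0.61, 0.61, 0.37, 0.43, 0.08; count ≥ 0.57 → 2.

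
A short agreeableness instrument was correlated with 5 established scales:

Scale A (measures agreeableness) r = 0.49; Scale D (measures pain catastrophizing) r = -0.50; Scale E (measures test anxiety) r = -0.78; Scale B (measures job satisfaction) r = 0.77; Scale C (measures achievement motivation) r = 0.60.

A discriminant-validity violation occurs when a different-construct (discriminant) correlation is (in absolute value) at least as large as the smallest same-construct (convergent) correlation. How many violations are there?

Convergent (same construct = agreeableness): Scale A.
Smallest convergent = 0.49. Discriminant |r|: 0.50, 0.78, 0.77, 0.60; count ≥ 0.49 → 4.

4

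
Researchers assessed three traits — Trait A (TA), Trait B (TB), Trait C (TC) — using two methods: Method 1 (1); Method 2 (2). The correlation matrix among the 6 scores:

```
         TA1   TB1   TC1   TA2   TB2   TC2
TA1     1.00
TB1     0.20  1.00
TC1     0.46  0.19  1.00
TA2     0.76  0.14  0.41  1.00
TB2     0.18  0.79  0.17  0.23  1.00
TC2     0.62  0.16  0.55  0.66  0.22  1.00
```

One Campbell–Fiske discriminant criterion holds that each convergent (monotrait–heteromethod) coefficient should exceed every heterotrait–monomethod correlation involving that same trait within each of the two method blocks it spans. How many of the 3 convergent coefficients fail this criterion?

1

Each convergent coefficient versus the relevant comparison correlations:
TA (methods 1·2): 0.76 vs {0.20, 0.23, 0.46, 0.66} → pass.
TB (methods 1·2): 0.79 vs {0.20, 0.23, 0.19, 0.22} → pass.
TC (methods 1·2): 0.55 vs {0.46, 0.66, 0.19, 0.22} → fail.
1 of 3 fail.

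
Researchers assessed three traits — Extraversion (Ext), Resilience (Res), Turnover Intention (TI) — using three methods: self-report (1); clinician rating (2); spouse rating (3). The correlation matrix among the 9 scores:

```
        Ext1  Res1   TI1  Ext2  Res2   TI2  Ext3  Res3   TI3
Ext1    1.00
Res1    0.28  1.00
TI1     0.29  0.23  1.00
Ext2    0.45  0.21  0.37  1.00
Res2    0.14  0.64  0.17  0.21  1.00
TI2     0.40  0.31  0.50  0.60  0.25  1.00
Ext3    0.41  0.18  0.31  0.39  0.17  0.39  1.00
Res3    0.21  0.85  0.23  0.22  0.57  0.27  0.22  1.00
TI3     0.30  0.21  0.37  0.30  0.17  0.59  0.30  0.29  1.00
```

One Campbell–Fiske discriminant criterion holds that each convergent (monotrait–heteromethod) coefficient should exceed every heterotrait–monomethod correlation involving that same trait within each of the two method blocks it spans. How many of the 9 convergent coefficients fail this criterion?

4

Checking each validity diagonal entry against its comparison values:
Ext (methods 1·2): 0.45 vs {0.28, 0.21, 0.29, 0.60} → fail.
Ext (methods 1·3): 0.41 vs {0.28, 0.22, 0.29, 0.30} → pass.
Ext (methods 2·3): 0.39 vs {0.21, 0.22, 0.60, 0.30} → fail.
Res (methods 1·2): 0.64 vs {0.28, 0.21, 0.23, 0.25} → pass.
Res (methods 1·3): 0.85 vs {0.28, 0.22, 0.23, 0.29} → pass.
Res (methods 2·3): 0.57 vs {0.21, 0.22, 0.25, 0.29} → pass.
TI (methods 1·2): 0.50 vs {0.29, 0.60, 0.23, 0.25} → fail.
TI (methods 1·3): 0.37 vs {0.29, 0.30, 0.23, 0.29} → pass.
TI (methods 2·3): 0.59 vs {0.60, 0.30, 0.25, 0.29} → fail.
4 of 9 fail.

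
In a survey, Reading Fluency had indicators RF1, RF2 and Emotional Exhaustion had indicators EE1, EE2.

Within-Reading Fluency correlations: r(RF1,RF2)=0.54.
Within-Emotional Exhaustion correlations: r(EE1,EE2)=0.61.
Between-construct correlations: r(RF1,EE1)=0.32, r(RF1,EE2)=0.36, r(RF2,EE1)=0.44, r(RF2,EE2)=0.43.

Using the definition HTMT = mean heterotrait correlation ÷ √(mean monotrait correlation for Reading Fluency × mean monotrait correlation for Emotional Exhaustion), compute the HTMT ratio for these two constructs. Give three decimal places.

0.675

Mean between = 1.55/4 = 0.3875.
Mean within-RF = 0.54/1 = 0.5400; mean within-EE = 0.61/1 = 0.6100.
Geometric mean = √(0.5400 × 0.6100) = 0.5739.
HTMT = 0.3875 / 0.5739 = 0.675.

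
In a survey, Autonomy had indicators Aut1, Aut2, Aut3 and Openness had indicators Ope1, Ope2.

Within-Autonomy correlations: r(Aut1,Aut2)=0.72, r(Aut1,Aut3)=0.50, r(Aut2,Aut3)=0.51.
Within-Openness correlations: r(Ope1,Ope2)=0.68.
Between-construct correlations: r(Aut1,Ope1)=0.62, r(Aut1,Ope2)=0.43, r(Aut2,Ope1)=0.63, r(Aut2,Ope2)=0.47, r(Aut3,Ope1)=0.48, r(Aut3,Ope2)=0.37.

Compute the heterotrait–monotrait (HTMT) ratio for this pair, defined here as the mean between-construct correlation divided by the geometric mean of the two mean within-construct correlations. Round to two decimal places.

0.80

Between-construct mean = 3.00/6 = 0.5000.
Mean within-Aut = 1.73/3 = 0.5767; mean within-Ope = 0.68/1 = 0.6800.
Geometric mean = √(0.5767 × 0.6800) = 0.6262.
HTMT = 0.5000 / 0.6262 = 0.80.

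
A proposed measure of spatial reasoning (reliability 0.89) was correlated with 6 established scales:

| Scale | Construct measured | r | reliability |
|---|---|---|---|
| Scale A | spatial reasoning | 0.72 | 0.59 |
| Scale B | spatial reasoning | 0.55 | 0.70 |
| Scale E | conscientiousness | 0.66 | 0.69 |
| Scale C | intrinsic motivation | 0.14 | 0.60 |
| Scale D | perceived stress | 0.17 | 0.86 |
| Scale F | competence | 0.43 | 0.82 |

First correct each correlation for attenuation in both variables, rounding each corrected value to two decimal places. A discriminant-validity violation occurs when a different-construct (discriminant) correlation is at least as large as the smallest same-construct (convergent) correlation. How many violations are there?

Disattenuated r (r / √(r_scale · r_new)):
  Scale A (conv): 0.72 / √(0.59·0.89) = 0.99
  Scale B (conv): 0.55 / √(0.70·0.89) = 0.70
  Scale E (disc): 0.66 / √(0.69·0.89) = 0.84
  Scale C (disc): 0.14 / √(0.60·0.89) = 0.19
  Scale D (disc): 0.17 / √(0.86·0.89) = 0.19
  Scale F (disc): 0.43 / √(0.82·0.89) = 0.50
Smallest convergent = 0.70. Discriminant values: 0.84, 0.19, 0.19, 0.50; count ≥ 0.70 → 1.

1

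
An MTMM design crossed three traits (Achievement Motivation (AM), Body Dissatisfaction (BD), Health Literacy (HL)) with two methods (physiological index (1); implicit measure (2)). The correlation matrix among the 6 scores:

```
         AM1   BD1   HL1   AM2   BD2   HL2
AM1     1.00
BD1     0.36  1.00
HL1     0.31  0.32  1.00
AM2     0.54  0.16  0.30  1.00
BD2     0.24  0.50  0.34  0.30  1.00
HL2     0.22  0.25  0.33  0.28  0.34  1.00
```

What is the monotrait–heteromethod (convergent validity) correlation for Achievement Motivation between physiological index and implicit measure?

Same trait (AM), different methods: r(AM1, AM2) = 0.54.

0.54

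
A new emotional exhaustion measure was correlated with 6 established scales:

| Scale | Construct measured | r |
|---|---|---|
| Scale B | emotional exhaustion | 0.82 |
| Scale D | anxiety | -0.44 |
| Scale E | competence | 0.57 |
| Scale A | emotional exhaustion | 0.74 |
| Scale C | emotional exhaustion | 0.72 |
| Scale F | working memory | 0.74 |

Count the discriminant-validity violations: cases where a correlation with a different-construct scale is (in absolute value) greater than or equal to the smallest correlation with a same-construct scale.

1

Convergent (same construct = emotional exhaustion): Scale B, Scale A, Scale C.
Smallest convergent = 0.72. Discriminant |r|: 0.44, 0.57, 0.74; count ≥ 0.72 → 1.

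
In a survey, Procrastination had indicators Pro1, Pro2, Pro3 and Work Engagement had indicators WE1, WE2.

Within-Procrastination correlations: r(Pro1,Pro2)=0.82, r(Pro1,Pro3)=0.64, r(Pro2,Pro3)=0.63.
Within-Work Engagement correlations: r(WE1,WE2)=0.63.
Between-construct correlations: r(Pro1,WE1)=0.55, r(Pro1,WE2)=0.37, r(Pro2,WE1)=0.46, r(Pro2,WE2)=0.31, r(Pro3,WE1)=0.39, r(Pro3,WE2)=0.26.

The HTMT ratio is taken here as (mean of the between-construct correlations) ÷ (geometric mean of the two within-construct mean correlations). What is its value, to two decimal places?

Mean between = 2.34/6 = 0.3900.
Mean within-Pro = 2.09/3 = 0.6967; mean within-WE = 0.63/1 = 0.6300.
Geometric mean = √(0.6967 × 0.6300) = 0.6625.
HTMT = 0.3900 / 0.6625 = 0.59.

0.59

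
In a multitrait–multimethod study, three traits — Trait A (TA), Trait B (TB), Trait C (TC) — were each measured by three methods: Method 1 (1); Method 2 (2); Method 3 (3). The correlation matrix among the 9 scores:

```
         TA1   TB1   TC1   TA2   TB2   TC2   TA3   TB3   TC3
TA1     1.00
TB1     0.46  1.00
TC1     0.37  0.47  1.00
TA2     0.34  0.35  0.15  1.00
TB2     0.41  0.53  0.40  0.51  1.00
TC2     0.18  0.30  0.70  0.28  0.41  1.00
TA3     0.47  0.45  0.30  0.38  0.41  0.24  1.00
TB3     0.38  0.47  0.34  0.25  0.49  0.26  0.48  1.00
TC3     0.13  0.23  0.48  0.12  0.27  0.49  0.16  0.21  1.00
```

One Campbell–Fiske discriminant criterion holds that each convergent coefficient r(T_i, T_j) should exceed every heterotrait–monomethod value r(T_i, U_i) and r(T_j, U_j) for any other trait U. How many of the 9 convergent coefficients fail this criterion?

Convergent coefficients and their comparison sets:
TA (methods 1·2): 0.34 vs {0.46, 0.51, 0.37, 0.28} → fail.
TA (methods 1·3): 0.47 vs {0.46, 0.48, 0.37, 0.16} → fail.
TA (methods 2·3): 0.38 vs {0.51, 0.48, 0.28, 0.16} → fail.
TB (methods 1·2): 0.53 vs {0.46, 0.51, 0.47, 0.41} → pass.
TB (methods 1·3): 0.47 vs {0.46, 0.48, 0.47, 0.21} → fail.
TB (methods 2·3): 0.49 vs {0.51, 0.48, 0.41, 0.21} → fail.
TC (methods 1·2): 0.70 vs {0.37, 0.28, 0.47, 0.41} → pass.
TC (methods 1·3): 0.48 vs {0.37, 0.16, 0.47, 0.21} → pass.
TC (methods 2·3): 0.49 vs {0.28, 0.16, 0.41, 0.21} → pass.
5 of 9 fail.

5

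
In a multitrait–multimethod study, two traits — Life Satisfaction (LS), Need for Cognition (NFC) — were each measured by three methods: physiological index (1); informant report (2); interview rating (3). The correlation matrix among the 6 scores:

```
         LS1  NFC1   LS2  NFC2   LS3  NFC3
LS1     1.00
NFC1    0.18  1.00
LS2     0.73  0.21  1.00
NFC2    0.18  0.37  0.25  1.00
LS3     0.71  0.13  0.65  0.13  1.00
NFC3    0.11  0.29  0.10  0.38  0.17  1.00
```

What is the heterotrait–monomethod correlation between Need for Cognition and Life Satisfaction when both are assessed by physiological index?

0.18

Different traits, same method: r(NFC1, LS1) = 0.18.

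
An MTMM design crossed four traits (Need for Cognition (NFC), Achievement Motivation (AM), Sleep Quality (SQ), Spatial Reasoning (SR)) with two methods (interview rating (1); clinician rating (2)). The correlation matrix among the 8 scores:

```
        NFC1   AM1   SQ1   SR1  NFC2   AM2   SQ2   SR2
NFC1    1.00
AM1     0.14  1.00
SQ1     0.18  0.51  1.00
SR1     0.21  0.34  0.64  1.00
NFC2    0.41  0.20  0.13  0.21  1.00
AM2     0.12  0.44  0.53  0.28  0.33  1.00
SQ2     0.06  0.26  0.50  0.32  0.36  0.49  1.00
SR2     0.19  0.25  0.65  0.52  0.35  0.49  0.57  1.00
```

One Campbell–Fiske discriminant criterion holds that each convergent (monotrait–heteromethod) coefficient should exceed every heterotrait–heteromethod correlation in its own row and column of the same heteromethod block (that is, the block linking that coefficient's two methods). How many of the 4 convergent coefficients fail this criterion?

3

Each convergent coefficient versus the relevant comparison correlations:
NFC (methods 1·2): 0.41 vs {0.12, 0.20, 0.06, 0.13, 0.19, 0.21} → pass.
AM (methods 1·2): 0.44 vs {0.20, 0.12, 0.26, 0.53, 0.25, 0.28} → fail.
SQ (methods 1·2): 0.50 vs {0.13, 0.06, 0.53, 0.26, 0.65, 0.32} → fail.
SR (methods 1·2): 0.52 vs {0.21, 0.19, 0.28, 0.25, 0.32, 0.65} → fail.
3 of 4 fail.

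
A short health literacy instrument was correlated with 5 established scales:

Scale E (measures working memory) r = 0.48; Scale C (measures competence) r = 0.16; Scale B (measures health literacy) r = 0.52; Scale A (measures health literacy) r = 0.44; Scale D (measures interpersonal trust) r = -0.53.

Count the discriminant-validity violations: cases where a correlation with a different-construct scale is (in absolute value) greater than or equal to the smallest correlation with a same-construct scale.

Convergent (same construct = health literacy): Scale B, Scale A.
Smallest convergent = 0.44. Discriminant |r|: 0.48, 0.16, 0.53; count ≥ 0.44 → 2.

2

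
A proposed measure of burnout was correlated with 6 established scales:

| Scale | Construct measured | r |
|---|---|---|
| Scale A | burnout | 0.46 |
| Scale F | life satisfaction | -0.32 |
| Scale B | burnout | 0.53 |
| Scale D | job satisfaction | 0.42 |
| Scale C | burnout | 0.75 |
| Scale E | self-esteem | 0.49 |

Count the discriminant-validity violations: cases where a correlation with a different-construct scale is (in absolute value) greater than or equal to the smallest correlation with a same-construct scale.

1

Convergent (same construct = burnout): Scale A, Scale B, Scale C.
Smallest convergent = 0.46. Discriminant |r|: 0.32, 0.42, 0.49; count ≥ 0.46 → 1.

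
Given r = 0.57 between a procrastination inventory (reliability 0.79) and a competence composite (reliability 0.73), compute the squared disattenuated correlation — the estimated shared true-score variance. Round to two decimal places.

0.56

Disattenuated r = 0.57 / √(0.79 × 0.73) = 0.57 / 0.7594 = 0.7506.
Shared true-score variance = 0.7506² = 0.5634 ≈ 0.56.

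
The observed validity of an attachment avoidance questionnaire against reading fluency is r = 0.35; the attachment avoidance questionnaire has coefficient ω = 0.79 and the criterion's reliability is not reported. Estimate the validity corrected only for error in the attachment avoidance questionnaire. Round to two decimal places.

Single correction: r_c = r_obs / √r_xx = 0.35 / √0.79 = 0.35 / 0.8888 ≈ 0.39.

0.39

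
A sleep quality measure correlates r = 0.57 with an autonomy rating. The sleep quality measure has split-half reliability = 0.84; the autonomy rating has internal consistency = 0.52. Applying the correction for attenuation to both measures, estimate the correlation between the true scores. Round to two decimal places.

0.86

r_true = r_obs / √(r_xx · r_yy) = 0.57 / √(0.84 × 0.52) = 0.57 / √0.4368 = 0.57 / 0.6609 ≈ 0.86.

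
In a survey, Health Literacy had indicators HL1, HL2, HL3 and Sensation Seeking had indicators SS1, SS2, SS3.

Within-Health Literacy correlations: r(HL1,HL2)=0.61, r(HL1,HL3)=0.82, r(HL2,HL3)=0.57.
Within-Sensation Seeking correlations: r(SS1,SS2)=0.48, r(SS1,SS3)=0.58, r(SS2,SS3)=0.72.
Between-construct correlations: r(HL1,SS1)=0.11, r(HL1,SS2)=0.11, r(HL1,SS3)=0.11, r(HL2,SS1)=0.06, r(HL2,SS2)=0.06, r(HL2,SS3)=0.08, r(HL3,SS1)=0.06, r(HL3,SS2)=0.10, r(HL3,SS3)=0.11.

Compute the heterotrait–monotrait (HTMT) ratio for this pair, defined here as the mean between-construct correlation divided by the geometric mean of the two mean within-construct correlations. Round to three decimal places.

Between-construct mean = 0.80/9 = 0.0889.
Mean within-HL = 2.00/3 = 0.6667; mean within-SS = 1.78/3 = 0.5933.
Geometric mean = √(0.6667 × 0.5933) = 0.6289.
HTMT = 0.0889 / 0.6289 = 0.141.

0.141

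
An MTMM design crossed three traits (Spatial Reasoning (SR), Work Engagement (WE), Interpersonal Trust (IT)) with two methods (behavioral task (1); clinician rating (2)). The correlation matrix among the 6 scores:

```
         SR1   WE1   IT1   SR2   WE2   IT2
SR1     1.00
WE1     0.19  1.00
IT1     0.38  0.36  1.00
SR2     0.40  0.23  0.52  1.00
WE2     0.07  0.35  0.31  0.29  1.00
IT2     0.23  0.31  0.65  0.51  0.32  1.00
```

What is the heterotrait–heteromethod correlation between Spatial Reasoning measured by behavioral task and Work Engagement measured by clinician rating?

0.07

Different traits and methods: r(SR1, WE2) = 0.07.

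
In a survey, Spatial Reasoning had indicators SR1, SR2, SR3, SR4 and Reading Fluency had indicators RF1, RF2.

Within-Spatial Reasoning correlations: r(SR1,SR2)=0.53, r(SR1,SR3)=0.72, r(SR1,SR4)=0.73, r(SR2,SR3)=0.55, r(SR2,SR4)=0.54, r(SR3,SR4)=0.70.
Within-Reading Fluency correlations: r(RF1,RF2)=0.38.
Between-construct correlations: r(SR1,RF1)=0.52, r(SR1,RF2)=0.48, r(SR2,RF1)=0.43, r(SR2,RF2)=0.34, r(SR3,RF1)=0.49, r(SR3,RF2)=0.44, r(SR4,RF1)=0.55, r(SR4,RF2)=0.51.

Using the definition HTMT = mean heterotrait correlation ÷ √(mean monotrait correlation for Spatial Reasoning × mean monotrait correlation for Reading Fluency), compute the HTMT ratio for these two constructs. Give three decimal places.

Mean heterotrait r = 3.76/8 = 0.4700.
Mean within-SR = 3.77/6 = 0.6283; mean within-RF = 0.38/1 = 0.3800.
Geometric mean = √(0.6283 × 0.3800) = 0.4886.
HTMT = 0.4700 / 0.4886 = 0.962.

0.962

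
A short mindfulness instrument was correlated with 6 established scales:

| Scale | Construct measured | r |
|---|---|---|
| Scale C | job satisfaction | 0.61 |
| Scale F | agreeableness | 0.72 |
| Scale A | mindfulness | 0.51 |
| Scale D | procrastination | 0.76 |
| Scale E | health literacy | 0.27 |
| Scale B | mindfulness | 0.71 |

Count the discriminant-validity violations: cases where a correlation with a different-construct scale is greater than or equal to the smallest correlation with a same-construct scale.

Convergent (same construct = mindfulness): Scale A, Scale B.
Smallest convergent = 0.51. Discriminant values: 0.61, 0.72, 0.76, 0.27; count ≥ 0.51 → 3.

3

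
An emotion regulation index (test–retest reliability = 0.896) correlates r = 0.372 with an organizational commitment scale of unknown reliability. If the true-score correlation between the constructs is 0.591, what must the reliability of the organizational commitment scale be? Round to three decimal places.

r_true = r_obs / √(r_xx · r_yy) ⇒ 0.591 = 0.372 / √(0.896 · r_yy).
√(0.896 · r_yy) = 0.372 / 0.591 = 0.6294; 0.896 · r_yy = 0.3961; r_yy = 0.3961 / 0.896 ≈ 0.442.

0.442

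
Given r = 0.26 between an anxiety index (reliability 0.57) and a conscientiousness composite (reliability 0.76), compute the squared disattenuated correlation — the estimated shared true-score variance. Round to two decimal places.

Disattenuated r = 0.26 / √(0.57 × 0.76) = 0.26 / 0.6582 = 0.3950.
Shared true-score variance = 0.3950² = 0.1560 ≈ 0.16.

0.16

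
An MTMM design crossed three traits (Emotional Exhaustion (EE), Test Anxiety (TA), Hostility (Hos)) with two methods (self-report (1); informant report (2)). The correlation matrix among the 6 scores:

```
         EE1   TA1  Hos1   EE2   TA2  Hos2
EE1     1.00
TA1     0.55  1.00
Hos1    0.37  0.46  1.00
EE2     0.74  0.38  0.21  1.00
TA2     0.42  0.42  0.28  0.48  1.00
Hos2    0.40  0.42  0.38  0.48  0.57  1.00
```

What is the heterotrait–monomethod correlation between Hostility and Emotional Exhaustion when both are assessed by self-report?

0.37

Different traits, same method: r(Hos1, EE1) = 0.37.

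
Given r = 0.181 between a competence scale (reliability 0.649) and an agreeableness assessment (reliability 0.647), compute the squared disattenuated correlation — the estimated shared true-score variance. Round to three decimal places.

Disattenuated r = 0.181 / √(0.649 × 0.647) = 0.181 / 0.6480 = 0.2793.
Shared true-score variance = 0.2793² = 0.0780 ≈ 0.078.

0.078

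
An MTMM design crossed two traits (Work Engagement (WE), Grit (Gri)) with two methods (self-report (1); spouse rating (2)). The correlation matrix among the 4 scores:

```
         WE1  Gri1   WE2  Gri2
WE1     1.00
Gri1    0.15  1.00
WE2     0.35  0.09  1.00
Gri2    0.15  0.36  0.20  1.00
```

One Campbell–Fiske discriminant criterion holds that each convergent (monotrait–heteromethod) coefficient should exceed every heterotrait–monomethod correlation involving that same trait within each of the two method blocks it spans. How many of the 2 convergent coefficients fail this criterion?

0

Checking each validity diagonal entry against its comparison values:
WE (methods 1·2): 0.35 vs {0.15, 0.20} → pass.
Gri (methods 1·2): 0.36 vs {0.15, 0.20} → pass.
0 of 2 fail.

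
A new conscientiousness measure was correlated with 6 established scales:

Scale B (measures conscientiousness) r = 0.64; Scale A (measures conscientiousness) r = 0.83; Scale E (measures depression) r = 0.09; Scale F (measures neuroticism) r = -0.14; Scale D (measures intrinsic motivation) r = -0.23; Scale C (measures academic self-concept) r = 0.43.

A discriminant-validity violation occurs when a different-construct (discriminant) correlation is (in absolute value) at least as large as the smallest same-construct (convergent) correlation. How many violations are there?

Convergent (same construct = conscientiousness): Scale B, Scale A.
Smallest convergent = 0.64. Discriminant |r|: 0.09, 0.14, 0.23, 0.43; count ≥ 0.64 → 0.

0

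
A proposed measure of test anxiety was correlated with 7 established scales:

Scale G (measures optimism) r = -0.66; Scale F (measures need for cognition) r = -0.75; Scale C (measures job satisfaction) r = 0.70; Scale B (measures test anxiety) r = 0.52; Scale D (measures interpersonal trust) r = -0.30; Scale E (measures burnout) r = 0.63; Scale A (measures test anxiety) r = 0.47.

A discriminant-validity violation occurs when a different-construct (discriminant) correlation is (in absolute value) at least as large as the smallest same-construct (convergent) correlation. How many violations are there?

4

Convergent (same construct = test anxiety): Scale B, Scale A.
Smallest convergent = 0.47. Discriminant |r|: 0.66, 0.75, 0.70, 0.30, 0.63; count ≥ 0.47 → 4.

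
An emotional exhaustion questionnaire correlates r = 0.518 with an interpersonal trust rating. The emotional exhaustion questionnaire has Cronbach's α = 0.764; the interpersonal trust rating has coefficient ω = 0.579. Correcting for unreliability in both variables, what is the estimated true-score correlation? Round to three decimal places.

0.779

r_true = r_obs / √(r_xx · r_yy) = 0.518 / √(0.764 × 0.579) = 0.518 / √0.442356 = 0.518 / 0.6651 ≈ 0.779.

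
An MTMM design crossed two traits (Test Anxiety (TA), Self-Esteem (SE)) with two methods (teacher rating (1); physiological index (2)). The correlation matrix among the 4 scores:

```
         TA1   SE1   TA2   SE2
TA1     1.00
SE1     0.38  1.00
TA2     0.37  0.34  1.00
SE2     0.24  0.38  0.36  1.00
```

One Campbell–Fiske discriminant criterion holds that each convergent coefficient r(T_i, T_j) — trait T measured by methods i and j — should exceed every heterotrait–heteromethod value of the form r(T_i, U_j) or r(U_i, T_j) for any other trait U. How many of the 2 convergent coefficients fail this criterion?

Checking each validity diagonal entry against its comparison values:
TA (methods 1·2): 0.37 vs {0.24, 0.34} → pass.
SE (methods 1·2): 0.38 vs {0.34, 0.24} → pass.
0 of 2 fail.

0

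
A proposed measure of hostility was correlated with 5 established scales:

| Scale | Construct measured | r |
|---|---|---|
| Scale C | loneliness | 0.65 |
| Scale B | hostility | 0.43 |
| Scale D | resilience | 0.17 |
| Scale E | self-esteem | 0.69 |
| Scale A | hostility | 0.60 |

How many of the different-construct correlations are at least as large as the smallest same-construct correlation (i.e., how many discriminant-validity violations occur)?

Convergent (same construct = hostility): Scale B, Scale A.
Smallest convergent = 0.43. Discriminant values: 0.65, 0.17, 0.69; count ≥ 0.43 → 2.

2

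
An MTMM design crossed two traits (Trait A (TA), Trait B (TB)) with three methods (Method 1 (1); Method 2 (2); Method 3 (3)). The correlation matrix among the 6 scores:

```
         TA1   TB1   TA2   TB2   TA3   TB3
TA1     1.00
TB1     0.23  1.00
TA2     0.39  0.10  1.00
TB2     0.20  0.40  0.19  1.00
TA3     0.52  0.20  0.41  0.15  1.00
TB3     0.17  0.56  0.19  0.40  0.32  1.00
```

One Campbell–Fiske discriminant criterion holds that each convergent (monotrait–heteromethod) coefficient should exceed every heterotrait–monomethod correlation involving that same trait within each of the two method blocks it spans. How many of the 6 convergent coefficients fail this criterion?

Checking each validity diagonal entry against its comparison values:
TA (methods 1·2): 0.39 vs {0.23, 0.19} → pass.
TA (methods 1·3): 0.52 vs {0.23, 0.32} → pass.
TA (methods 2·3): 0.41 vs {0.19, 0.32} → pass.
TB (methods 1·2): 0.40 vs {0.23, 0.19} → pass.
TB (methods 1·3): 0.56 vs {0.23, 0.32} → pass.
TB (methods 2·3): 0.40 vs {0.19, 0.32} → pass.
0 of 6 fail.

0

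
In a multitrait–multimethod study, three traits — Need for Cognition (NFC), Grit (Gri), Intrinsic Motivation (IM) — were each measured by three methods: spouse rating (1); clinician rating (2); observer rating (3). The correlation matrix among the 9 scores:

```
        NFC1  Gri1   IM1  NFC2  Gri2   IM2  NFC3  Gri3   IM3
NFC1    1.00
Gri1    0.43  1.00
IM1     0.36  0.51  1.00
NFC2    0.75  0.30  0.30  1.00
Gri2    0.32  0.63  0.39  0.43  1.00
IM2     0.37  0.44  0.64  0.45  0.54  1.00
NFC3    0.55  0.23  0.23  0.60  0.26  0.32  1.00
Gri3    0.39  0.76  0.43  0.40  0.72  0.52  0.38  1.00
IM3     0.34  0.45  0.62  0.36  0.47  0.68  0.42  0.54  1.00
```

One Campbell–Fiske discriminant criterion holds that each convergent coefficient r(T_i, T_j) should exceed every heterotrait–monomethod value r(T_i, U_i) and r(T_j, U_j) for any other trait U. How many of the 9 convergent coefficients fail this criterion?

Checking each validity diagonal entry against its comparison values:
NFC (methods 1·2): 0.75 vs {0.43, 0.43, 0.36, 0.45} → pass.
NFC (methods 1·3): 0.55 vs {0.43, 0.38, 0.36, 0.42} → pass.
NFC (methods 2·3): 0.60 vs {0.43, 0.38, 0.45, 0.42} → pass.
Gri (methods 1·2): 0.63 vs {0.43, 0.43, 0.51, 0.54} → pass.
Gri (methods 1·3): 0.76 vs {0.43, 0.38, 0.51, 0.54} → pass.
Gri (methods 2·3): 0.72 vs {0.43, 0.38, 0.54, 0.54} → pass.
IM (methods 1·2): 0.64 vs {0.36, 0.45, 0.51, 0.54} → pass.
IM (methods 1·3): 0.62 vs {0.36, 0.42, 0.51, 0.54} → pass.
IM (methods 2·3): 0.68 vs {0.45, 0.42, 0.54, 0.54} → pass.
0 of 9 fail.

0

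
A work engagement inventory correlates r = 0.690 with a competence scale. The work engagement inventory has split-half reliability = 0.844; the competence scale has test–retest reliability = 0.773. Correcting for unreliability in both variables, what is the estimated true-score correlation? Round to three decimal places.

0.854

r_true = r_obs / √(r_xx · r_yy) = 0.690 / √(0.844 × 0.773) = 0.690 / √0.652412 = 0.690 / 0.8077 ≈ 0.854.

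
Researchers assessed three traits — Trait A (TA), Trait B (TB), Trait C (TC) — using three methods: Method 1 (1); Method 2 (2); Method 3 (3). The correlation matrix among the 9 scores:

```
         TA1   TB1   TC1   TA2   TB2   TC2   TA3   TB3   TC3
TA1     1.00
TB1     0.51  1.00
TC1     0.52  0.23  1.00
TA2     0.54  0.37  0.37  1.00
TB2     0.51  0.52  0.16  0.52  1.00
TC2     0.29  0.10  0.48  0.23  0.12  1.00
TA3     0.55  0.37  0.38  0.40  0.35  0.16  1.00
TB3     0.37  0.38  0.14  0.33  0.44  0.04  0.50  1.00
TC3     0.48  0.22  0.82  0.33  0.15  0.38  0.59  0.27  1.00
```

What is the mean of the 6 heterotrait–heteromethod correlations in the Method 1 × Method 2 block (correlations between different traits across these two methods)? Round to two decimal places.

0.30

HTHM values (method 1 × method 2): 0.51, 0.29, 0.37, 0.10, 0.37, 0.16; mean = 1.80/6 = 0.30.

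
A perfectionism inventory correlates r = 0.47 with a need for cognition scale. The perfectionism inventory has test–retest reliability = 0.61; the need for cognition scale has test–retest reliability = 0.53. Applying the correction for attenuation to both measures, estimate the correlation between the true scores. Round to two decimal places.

r_true = r_obs / √(r_xx · r_yy) = 0.47 / √(0.61 × 0.53) = 0.47 / √0.3233 = 0.47 / 0.5686 ≈ 0.83.

0.83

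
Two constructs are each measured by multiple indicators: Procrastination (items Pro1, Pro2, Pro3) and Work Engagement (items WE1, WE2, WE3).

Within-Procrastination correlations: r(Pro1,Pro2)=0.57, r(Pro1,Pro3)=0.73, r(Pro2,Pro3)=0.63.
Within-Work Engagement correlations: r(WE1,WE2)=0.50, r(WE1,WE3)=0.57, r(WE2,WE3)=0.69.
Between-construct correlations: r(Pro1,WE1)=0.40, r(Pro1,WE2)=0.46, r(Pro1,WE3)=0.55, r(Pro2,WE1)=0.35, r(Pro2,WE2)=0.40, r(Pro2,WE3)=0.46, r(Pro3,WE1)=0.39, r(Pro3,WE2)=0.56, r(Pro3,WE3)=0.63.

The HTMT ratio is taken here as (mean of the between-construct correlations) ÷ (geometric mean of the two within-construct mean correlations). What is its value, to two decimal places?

0.76

Between-construct mean = 4.20/9 = 0.4667.
Mean within-Pro = 1.93/3 = 0.6433; mean within-WE = 1.76/3 = 0.5867.
Geometric mean = √(0.6433 × 0.5867) = 0.6143.
HTMT = 0.4667 / 0.6143 = 0.76.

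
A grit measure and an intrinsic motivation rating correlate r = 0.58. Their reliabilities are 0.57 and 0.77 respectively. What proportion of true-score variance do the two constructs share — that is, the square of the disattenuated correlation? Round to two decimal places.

Disattenuated r = 0.58 / √(0.57 × 0.77) = 0.58 / 0.6625 = 0.8755.
Shared true-score variance = 0.8755² = 0.7665 ≈ 0.77.

0.77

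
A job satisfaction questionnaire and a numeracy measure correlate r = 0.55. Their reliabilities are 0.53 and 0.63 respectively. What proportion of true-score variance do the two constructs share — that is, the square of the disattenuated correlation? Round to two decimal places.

Disattenuated r = 0.55 / √(0.53 × 0.63) = 0.55 / 0.5778 = 0.9519.
Shared true-score variance = 0.9519² = 0.9061 ≈ 0.91.

0.91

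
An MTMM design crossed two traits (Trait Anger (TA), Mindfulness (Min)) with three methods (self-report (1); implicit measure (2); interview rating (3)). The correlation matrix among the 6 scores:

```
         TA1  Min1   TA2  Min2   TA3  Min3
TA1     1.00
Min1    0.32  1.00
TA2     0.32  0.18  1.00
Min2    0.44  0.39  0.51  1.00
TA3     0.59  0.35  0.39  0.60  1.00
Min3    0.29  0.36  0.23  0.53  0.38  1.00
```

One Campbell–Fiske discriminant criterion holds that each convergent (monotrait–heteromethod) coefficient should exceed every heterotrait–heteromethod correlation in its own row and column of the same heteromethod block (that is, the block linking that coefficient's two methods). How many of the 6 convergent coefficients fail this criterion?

Convergent coefficients and their comparison sets:
TA (methods 1·2): 0.32 vs {0.44, 0.18} → fail.
TA (methods 1·3): 0.59 vs {0.29, 0.35} → pass.
TA (methods 2·3): 0.39 vs {0.23, 0.60} → fail.
Min (methods 1·2): 0.39 vs {0.18, 0.44} → fail.
Min (methods 1·3): 0.36 vs {0.35, 0.29} → pass.
Min (methods 2·3): 0.53 vs {0.60, 0.23} → fail.
4 of 6 fail.

4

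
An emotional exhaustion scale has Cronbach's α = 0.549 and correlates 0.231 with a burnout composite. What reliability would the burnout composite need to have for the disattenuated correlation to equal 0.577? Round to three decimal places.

r_true = r_obs / √(r_xx · r_yy) ⇒ 0.577 = 0.231 / √(0.549 · r_yy).
√(0.549 · r_yy) = 0.231 / 0.577 = 0.4003; 0.549 · r_yy = 0.1602; r_yy = 0.1602 / 0.549 ≈ 0.292.

0.292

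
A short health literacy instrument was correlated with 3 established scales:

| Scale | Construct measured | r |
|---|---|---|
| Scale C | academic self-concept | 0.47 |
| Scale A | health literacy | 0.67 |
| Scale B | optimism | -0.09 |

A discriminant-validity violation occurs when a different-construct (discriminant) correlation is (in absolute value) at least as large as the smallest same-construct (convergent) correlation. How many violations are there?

0

Convergent (same construct = health literacy): Scale A.
Smallest convergent = 0.67. Discriminant |r|: 0.47, 0.09; count ≥ 0.67 → 0.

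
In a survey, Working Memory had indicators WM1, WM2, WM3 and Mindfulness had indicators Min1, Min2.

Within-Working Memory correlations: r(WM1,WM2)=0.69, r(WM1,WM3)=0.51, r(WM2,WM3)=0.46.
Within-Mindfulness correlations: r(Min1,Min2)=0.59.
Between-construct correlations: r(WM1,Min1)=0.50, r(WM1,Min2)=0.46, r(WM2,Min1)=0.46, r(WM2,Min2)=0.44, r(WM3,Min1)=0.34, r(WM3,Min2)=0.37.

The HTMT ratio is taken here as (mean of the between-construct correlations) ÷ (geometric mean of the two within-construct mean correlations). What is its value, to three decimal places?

0.750

Mean between = 2.57/6 = 0.4283.
Mean within-WM = 1.66/3 = 0.5533; mean within-Min = 0.59/1 = 0.5900.
Geometric mean = √(0.5533 × 0.5900) = 0.5714.
HTMT = 0.4283 / 0.5714 = 0.750.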